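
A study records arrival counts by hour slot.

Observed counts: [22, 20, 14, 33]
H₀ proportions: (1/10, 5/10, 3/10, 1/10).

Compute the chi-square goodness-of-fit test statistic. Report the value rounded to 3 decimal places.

n = 89; E_i = n·p_i = [8.90, 44.50, 26.70, 8.90]
χ² = (22−8.90)²/8.90 + (20−44.50)²/44.50 + (14−26.70)²/26.70 + (33−8.90)²/8.90 = 104.0712
df = 3

test statistic = 104.071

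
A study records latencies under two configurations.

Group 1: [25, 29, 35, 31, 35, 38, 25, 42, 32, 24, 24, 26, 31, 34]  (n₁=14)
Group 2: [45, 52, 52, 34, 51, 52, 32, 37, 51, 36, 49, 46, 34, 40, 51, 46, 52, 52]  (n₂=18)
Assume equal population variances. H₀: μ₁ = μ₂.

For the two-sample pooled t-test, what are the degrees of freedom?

degrees of freedom = 30

df = n₁ + n₂ − 2 = 14 + 18 − 2 = 30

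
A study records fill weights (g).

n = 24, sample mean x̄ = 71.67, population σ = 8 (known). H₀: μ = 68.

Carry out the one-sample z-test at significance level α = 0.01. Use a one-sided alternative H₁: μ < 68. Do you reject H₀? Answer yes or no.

reject H₀: no

SE = σ/√n = 8/√24 = 1.6330
z = (x̄−μ₀)/SE = (71.67−68)/1.6330 = 2.2474
p-value (one-sided, H₁ less) = 0.98769
At α=0.01: p ≥ α → fail to reject H₀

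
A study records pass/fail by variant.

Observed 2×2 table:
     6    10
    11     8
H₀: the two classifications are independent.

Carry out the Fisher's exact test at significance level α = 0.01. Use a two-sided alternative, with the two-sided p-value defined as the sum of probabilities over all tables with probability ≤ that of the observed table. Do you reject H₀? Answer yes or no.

reject H₀: no

Margins: r₁=16, r₂=19, c₁=17, c₂=18, n=35
p_obs = C(16,6)·C(19,11)/C(35,17); sum pmf over tables with pmf ≤ p_obs
p-value (two-sided) = 0.31453
At α=0.01: p ≥ α → fail to reject H₀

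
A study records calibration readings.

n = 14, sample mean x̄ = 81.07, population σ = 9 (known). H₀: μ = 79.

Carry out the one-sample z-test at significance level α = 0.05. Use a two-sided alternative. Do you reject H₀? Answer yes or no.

SE = σ/√n = 9/√14 = 2.4054
z = (x̄−μ₀)/SE = (81.07−79)/2.4054 = 0.8606
p-value (two-sided) = 0.38947
At α=0.05: p ≥ α → fail to reject H₀

reject H₀: no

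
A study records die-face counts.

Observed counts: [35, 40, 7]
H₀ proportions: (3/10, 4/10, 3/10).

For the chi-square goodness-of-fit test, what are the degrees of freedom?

df = k − 1 = 3 − 1 = 2

degrees of freedom = 2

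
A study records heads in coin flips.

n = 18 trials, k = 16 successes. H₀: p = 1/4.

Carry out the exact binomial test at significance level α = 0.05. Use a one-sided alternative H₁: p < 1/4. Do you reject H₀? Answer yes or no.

reject H₀: no

Exact binomial: n=18, k=16, p₀=1/4=0.2500
P(X≤16) from Σ C(n,i)·p₀^i·(1−p₀)^(n−i)
p-value (one-sided, H₁ less) = 1.00000
At α=0.05: p ≥ α → fail to reject H₀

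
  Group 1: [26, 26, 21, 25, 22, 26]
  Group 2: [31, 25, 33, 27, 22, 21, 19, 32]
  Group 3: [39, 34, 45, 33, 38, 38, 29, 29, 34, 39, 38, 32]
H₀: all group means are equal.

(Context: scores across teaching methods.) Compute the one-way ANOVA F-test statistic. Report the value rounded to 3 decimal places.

Group means [24.33, 26.25, 35.67], grand mean 30.154
SSB = Σnᵢ(x̄ᵢ−x̄)² = 689.885; SSW = ΣΣ(x−x̄ᵢ)² = 467.500
MSB = 689.885/2 = 344.9423; MSW = 467.500/23 = 20.3261
F = MSB/MSW = 16.9704
df = (2, 23)

test statistic = 16.970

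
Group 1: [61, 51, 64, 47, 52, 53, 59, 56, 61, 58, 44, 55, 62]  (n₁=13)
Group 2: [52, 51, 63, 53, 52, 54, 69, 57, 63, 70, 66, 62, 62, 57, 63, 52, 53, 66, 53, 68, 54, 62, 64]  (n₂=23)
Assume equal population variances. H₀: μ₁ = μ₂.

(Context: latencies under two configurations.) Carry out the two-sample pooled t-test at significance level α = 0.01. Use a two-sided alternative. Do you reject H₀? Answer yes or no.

reject H₀: no

x̄₁=55.615, s₁=6.035, n₁=13
x̄₂=59.391, s₂=6.301, n₂=23
s_p² = [12·6.035² + 22·6.301²]/34 = 38.5457
SE = √(s_p²·(1/13+1/23)) = 2.1543
t = (55.615−59.391)/2.1543 = -1.7527
df = 34
p-value (two-sided) = 0.08866
At α=0.01: p ≥ α → fail to reject H₀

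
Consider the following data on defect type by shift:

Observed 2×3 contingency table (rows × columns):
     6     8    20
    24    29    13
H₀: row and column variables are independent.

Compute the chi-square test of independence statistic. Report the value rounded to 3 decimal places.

test statistic = 15.557

Row totals [34, 66], col totals [30, 37, 33], n=100
χ² = (6−10.20)²/10.20 + (8−12.58)²/12.58 + (20−11.22)²/11.22 + (24−19.80)²/19.80 + (29−24.42)²/24.42 + (13−21.78)²/21.78 = 15.5568
df = 2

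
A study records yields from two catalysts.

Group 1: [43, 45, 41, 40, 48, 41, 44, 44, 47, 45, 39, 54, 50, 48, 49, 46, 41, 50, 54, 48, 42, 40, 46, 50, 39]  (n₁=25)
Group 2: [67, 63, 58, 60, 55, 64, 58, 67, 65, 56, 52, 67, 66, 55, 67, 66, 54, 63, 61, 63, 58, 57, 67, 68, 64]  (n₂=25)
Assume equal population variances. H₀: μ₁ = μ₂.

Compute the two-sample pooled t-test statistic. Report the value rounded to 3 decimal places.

x̄₁=45.360, s₁=4.415, n₁=25
x̄₂=61.640, s₂=4.940, n₂=25
s_p² = [24·4.415² + 24·4.940²]/48 = 21.9483
SE = √(s_p²·(1/25+1/25)) = 1.3251
t = (45.360−61.640)/1.3251 = -12.2859
df = 48

test statistic = -12.286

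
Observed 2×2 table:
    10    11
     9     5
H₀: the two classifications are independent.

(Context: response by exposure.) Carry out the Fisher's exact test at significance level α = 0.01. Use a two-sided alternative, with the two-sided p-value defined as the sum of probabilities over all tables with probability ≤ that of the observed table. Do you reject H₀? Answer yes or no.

Margins: r₁=21, r₂=14, c₁=19, c₂=16, n=35
p_obs = C(21,10)·C(14,9)/C(35,19); sum pmf over tables with pmf ≤ p_obs
p-value (two-sided) = 0.49064
At α=0.01: p ≥ α → fail to reject H₀

reject H₀: no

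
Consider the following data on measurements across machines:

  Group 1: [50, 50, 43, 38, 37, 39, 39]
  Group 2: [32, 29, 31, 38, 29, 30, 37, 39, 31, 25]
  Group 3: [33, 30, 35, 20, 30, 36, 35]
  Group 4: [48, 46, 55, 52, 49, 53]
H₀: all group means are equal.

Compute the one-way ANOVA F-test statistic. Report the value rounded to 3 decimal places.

test statistic = 24.525

Group means [42.29, 32.10, 31.29, 50.50], grand mean 37.967
SSB = Σnᵢ(x̄ᵢ−x̄)² = 1729.710; SSW = ΣΣ(x−x̄ᵢ)² = 611.257
MSB = 1729.710/3 = 576.5698; MSW = 611.257/26 = 23.5099
F = MSB/MSW = 24.5246
df = (3, 26)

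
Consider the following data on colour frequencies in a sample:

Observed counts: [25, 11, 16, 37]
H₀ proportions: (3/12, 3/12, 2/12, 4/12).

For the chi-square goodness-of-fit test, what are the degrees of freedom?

degrees of freedom = 3

df = k − 1 = 4 − 1 = 3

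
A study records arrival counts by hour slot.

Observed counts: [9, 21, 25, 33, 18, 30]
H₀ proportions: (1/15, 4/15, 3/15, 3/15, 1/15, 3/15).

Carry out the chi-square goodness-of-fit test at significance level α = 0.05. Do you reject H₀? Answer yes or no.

reject H₀: yes

n = 136; E_i = n·p_i = [9.07, 36.27, 27.20, 27.20, 9.07, 27.20]
χ² = (9−9.07)²/9.07 + (21−36.27)²/36.27 + (25−27.20)²/27.20 + (33−27.20)²/27.20 + (18−9.07)²/9.07 + (30−27.20)²/27.20 = 16.9320
df = 5
p-value (upper-tail) = 0.00463
At α=0.05: p < α → reject H₀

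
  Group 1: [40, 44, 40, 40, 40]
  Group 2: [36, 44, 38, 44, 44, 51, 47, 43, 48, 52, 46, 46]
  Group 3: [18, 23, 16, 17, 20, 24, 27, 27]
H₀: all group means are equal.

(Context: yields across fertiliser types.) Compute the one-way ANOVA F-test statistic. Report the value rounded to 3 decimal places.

Group means [40.80, 44.92, 21.50], grand mean 36.600
SSB = Σnᵢ(x̄ᵢ−x̄)² = 2742.283; SSW = ΣΣ(x−x̄ᵢ)² = 383.717
MSB = 2742.283/2 = 1371.1417; MSW = 383.717/22 = 17.4417
F = MSB/MSW = 78.6130
df = (2, 22)

test statistic = 78.613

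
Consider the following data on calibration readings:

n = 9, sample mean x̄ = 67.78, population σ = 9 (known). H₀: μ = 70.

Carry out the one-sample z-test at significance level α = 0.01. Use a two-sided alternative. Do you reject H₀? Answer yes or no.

SE = σ/√n = 9/√9 = 3.0000
z = (x̄−μ₀)/SE = (67.78−70)/3.0000 = -0.7400
p-value (two-sided) = 0.45930
At α=0.01: p ≥ α → fail to reject H₀

reject H₀: no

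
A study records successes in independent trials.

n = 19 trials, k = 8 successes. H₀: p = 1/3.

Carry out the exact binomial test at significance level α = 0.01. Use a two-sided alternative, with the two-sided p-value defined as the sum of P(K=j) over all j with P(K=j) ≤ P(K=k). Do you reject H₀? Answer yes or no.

Exact binomial: n=19, k=8, p₀=1/3=0.3333
P(X=j) = C(n,j)·p₀^j·(1−p₀)^(n−j); p = Σ P(X=j) over j with P(X=j) ≤ P(X=8)
p-value (two-sided) = 0.46727
At α=0.01: p ≥ α → fail to reject H₀

reject H₀: no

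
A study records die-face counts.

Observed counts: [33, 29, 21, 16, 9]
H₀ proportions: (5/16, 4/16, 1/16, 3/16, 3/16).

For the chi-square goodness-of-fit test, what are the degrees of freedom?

degrees of freedom = 4

df = k − 1 = 5 − 1 = 4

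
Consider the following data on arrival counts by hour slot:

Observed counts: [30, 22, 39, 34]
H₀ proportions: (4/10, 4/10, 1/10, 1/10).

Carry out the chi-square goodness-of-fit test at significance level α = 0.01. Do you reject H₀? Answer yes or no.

n = 125; E_i = n·p_i = [50.00, 50.00, 12.50, 12.50]
χ² = (30−50.00)²/50.00 + (22−50.00)²/50.00 + (39−12.50)²/12.50 + (34−12.50)²/12.50 = 116.8400
df = 3
p-value (upper-tail) = 0.00000
At α=0.01: p < α → reject H₀

reject H₀: yes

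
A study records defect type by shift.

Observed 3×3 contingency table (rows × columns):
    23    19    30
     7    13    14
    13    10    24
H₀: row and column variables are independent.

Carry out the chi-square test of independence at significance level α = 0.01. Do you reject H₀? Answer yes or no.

reject H₀: no

Row totals [72, 34, 47], col totals [43, 42, 68], n=153
χ² = (23−20.24)²/20.24 + (19−19.76)²/19.76 + (30−32.00)²/32.00 + (7−9.56)²/9.56 + (13−9.33)²/9.33 + (14−15.11)²/15.11 + (13−13.21)²/13.21 + (10−12.90)²/12.90 + (24−20.89)²/20.89 = 3.8574
df = 4
p-value (upper-tail) = 0.42566
At α=0.01: p ≥ α → fail to reject H₀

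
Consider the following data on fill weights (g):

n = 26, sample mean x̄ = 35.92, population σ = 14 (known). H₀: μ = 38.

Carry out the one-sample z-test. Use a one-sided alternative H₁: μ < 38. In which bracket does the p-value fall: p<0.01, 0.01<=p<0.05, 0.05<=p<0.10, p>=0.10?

SE = σ/√n = 14/√26 = 2.7456
z = (x̄−μ₀)/SE = (35.92−38)/2.7456 = -0.7576
p-value (one-sided, H₁ less) = 0.22435
→ bracket: p>=0.10

p-value bracket: p>=0.10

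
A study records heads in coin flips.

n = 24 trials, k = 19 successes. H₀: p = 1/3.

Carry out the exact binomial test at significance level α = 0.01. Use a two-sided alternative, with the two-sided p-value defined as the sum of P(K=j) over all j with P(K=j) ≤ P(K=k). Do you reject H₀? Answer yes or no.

reject H₀: yes

Exact binomial: n=24, k=19, p₀=1/3=0.3333
P(X=j) = C(n,j)·p₀^j·(1−p₀)^(n−j); p = Σ P(X=j) over j with P(X=j) ≤ P(X=19)
p-value (two-sided) = 0.00001
At α=0.01: p < α → reject H₀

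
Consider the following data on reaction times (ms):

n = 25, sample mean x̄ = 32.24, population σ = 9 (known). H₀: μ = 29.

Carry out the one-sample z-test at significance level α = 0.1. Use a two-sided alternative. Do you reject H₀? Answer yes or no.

reject H₀: yes

SE = σ/√n = 9/√25 = 1.8000
z = (x̄−μ₀)/SE = (32.24−29)/1.8000 = 1.8000
p-value (two-sided) = 0.07186
At α=0.1: p < α → reject H₀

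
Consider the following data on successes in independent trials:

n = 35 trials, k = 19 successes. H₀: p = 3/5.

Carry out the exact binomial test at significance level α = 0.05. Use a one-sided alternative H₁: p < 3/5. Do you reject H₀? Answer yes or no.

Exact binomial: n=35, k=19, p₀=3/5=0.6000
P(X≤19) from Σ C(n,i)·p₀^i·(1−p₀)^(n−i)
p-value (one-sided, H₁ less) = 0.29974
At α=0.05: p ≥ α → fail to reject H₀

reject H₀: no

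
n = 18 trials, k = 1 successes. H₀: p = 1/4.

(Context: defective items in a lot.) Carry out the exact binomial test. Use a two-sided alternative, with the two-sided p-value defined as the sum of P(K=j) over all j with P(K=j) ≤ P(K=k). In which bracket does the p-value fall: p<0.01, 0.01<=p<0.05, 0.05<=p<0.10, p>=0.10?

p-value bracket: 0.05<=p<0.10

Exact binomial: n=18, k=1, p₀=1/4=0.2500
P(X=j) = C(n,j)·p₀^j·(1−p₀)^(n−j); p = Σ P(X=j) over j with P(X=j) ≤ P(X=1)
p-value (two-sided) = 0.05881
→ bracket: 0.05<=p<0.10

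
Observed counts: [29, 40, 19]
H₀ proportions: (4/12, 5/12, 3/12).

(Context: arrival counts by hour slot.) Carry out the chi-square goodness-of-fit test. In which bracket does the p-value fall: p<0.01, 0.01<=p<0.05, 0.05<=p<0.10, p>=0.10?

n = 88; E_i = n·p_i = [29.33, 36.67, 22.00]
χ² = (29−29.33)²/29.33 + (40−36.67)²/36.67 + (19−22.00)²/22.00 = 0.7159
df = 2
p-value (upper-tail) = 0.69910
→ bracket: p>=0.10

p-value bracket: p>=0.10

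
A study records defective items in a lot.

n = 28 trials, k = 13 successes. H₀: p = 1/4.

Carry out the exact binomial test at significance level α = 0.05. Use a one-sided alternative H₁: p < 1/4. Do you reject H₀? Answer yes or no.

Exact binomial: n=28, k=13, p₀=1/4=0.2500
P(X≤13) from Σ C(n,i)·p₀^i·(1−p₀)^(n−i)
p-value (one-sided, H₁ less) = 0.99622
At α=0.05: p ≥ α → fail to reject H₀

reject H₀: no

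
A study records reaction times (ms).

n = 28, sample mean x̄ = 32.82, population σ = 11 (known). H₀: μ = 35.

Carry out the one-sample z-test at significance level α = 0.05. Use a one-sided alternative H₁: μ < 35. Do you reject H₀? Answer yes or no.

reject H₀: no

SE = σ/√n = 11/√28 = 2.0788
z = (x̄−μ₀)/SE = (32.82−35)/2.0788 = -1.0487
p-value (one-sided, H₁ less) = 0.14716
At α=0.05: p ≥ α → fail to reject H₀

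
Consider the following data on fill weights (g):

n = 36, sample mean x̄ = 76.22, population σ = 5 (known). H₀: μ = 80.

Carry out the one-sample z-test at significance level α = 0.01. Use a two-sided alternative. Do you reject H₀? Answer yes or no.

reject H₀: yes

SE = σ/√n = 5/√36 = 0.8333
z = (x̄−μ₀)/SE = (76.22−80)/0.8333 = -4.5360
p-value (two-sided) = 0.00001
At α=0.01: p < α → reject H₀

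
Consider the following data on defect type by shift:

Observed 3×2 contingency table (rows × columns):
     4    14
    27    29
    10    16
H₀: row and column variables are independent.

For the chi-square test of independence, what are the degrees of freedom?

df = (r−1)(c−1) = (3−1)·(2−1) = 2

degrees of freedom = 2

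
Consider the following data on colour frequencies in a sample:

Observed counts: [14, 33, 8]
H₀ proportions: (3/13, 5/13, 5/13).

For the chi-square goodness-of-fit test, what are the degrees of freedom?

degrees of freedom = 2

df = k − 1 = 3 − 1 = 2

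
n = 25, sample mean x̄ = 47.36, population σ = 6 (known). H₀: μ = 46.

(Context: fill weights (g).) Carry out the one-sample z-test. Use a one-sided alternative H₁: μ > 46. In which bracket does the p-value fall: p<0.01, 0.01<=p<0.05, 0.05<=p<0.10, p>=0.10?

p-value bracket: p>=0.10

SE = σ/√n = 6/√25 = 1.2000
z = (x̄−μ₀)/SE = (47.36−46)/1.2000 = 1.1333
p-value (one-sided, H₁ greater) = 0.12854
→ bracket: p>=0.10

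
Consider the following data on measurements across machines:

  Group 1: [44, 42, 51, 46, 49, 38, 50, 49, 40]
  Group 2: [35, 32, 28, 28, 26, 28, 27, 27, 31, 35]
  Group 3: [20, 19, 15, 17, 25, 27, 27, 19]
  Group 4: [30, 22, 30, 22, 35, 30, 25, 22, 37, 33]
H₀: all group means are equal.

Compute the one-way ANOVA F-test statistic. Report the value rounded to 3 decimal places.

Group means [45.44, 29.70, 21.12, 28.60], grand mean 31.378
SSB = Σnᵢ(x̄ᵢ−x̄)² = 2727.105; SSW = ΣΣ(x−x̄ᵢ)² = 705.597
MSB = 2727.105/3 = 909.0352; MSW = 705.597/33 = 21.3817
F = MSB/MSW = 42.5146
df = (3, 33)

test statistic = 42.515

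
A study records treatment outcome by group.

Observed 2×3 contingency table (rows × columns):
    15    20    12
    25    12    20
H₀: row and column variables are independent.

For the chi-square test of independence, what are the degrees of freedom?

df = (r−1)(c−1) = (2−1)·(3−1) = 2

degrees of freedom = 2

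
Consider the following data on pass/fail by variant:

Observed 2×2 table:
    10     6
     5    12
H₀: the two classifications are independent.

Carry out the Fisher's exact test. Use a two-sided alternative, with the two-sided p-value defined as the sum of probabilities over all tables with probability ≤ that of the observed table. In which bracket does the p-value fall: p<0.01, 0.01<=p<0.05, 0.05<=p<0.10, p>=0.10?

p-value bracket: 0.05<=p<0.10

Margins: r₁=16, r₂=17, c₁=15, c₂=18, n=33
p_obs = C(16,10)·C(17,5)/C(33,15); sum pmf over tables with pmf ≤ p_obs
p-value (two-sided) = 0.08441
→ bracket: 0.05<=p<0.10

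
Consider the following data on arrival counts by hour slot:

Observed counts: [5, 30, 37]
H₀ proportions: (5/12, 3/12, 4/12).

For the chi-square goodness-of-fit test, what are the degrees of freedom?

df = k − 1 = 3 − 1 = 2

degrees of freedom = 2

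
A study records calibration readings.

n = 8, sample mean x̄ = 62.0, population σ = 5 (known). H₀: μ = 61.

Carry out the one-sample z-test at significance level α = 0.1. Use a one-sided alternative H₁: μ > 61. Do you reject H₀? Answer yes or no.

reject H₀: no

SE = σ/√n = 5/√8 = 1.7678
z = (x̄−μ₀)/SE = (62.0−61)/1.7678 = 0.5657
p-value (one-sided, H₁ greater) = 0.28580
At α=0.1: p ≥ α → fail to reject H₀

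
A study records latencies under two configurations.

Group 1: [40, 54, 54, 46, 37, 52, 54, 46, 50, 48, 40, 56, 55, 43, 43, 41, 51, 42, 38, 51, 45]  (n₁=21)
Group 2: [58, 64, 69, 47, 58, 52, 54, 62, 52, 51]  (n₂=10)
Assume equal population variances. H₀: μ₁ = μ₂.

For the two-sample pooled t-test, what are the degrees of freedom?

df = n₁ + n₂ − 2 = 21 + 10 − 2 = 29

degrees of freedom = 29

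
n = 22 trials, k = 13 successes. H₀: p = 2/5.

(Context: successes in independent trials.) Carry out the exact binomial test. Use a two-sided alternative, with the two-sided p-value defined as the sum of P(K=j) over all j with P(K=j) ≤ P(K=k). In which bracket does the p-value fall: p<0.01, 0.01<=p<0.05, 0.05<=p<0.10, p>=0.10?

Exact binomial: n=22, k=13, p₀=2/5=0.4000
P(X=j) = C(n,j)·p₀^j·(1−p₀)^(n−j); p = Σ P(X=j) over j with P(X=j) ≤ P(X=13)
p-value (two-sided) = 0.08169
→ bracket: 0.05<=p<0.10

p-value bracket: 0.05<=p<0.10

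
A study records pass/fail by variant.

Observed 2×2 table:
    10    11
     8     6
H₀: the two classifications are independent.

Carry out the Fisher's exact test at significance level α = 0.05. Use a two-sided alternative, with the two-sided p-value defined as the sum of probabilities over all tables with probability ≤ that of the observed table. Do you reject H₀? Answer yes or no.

Margins: r₁=21, r₂=14, c₁=18, c₂=17, n=35
p_obs = C(21,10)·C(14,8)/C(35,18); sum pmf over tables with pmf ≤ p_obs
p-value (two-sided) = 0.73322
At α=0.05: p ≥ α → fail to reject H₀

reject H₀: no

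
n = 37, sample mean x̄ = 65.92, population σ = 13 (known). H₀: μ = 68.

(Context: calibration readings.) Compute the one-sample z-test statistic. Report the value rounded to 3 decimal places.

test statistic = -0.973

SE = σ/√n = 13/√37 = 2.1372
z = (x̄−μ₀)/SE = (65.92−68)/2.1372 = -0.9732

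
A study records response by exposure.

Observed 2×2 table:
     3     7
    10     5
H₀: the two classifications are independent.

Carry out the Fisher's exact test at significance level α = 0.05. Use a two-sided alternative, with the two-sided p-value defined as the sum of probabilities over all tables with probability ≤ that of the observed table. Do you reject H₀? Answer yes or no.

reject H₀: no

Margins: r₁=10, r₂=15, c₁=13, c₂=12, n=25
p_obs = C(10,3)·C(15,10)/C(25,13); sum pmf over tables with pmf ≤ p_obs
p-value (two-sided) = 0.11070
At α=0.05: p ≥ α → fail to reject H₀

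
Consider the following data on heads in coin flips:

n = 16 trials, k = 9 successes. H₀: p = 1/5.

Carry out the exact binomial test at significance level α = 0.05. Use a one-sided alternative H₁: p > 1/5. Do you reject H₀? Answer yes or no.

reject H₀: yes

Exact binomial: n=16, k=9, p₀=1/5=0.2000
P(X≥9) from Σ C(n,i)·p₀^i·(1−p₀)^(n−i)
p-value (one-sided, H₁ greater) = 0.00148
At α=0.05: p < α → reject H₀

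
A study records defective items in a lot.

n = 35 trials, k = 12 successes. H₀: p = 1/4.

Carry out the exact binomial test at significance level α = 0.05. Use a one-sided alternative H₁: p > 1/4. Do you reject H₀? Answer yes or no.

reject H₀: no

Exact binomial: n=35, k=12, p₀=1/4=0.2500
P(X≥12) from Σ C(n,i)·p₀^i·(1−p₀)^(n−i)
p-value (one-sided, H₁ greater) = 0.14211
At α=0.05: p ≥ α → fail to reject H₀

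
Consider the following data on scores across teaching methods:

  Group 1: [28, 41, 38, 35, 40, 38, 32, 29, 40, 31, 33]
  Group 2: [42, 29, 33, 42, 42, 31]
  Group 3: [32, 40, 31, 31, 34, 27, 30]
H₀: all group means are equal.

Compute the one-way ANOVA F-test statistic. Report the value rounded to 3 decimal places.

test statistic = 1.360

Group means [35.00, 36.50, 32.14], grand mean 34.542
SSB = Σnᵢ(x̄ᵢ−x̄)² = 65.601; SSW = ΣΣ(x−x̄ᵢ)² = 506.357
MSB = 65.601/2 = 32.8006; MSW = 506.357/21 = 24.1122
F = MSB/MSW = 1.3603
df = (2, 21)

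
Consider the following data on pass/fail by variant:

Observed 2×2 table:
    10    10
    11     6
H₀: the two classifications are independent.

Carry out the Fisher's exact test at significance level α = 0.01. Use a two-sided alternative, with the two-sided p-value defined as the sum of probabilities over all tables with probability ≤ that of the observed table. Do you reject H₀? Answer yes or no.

reject H₀: no

Margins: r₁=20, r₂=17, c₁=21, c₂=16, n=37
p_obs = C(20,10)·C(17,11)/C(37,21); sum pmf over tables with pmf ≤ p_obs
p-value (two-sided) = 0.50847
At α=0.01: p ≥ α → fail to reject H₀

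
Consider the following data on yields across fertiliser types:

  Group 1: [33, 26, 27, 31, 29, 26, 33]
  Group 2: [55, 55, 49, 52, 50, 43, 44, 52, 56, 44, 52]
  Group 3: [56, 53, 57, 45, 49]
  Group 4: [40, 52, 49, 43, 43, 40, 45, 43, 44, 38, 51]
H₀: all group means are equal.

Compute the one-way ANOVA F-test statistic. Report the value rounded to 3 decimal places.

test statistic = 38.507

Group means [29.29, 50.18, 52.00, 44.36], grand mean 44.265
SSB = Σnᵢ(x̄ᵢ−x̄)² = 2255.007; SSW = ΣΣ(x−x̄ᵢ)² = 585.610
MSB = 2255.007/3 = 751.6691; MSW = 585.610/30 = 19.5203
F = MSB/MSW = 38.5070
df = (3, 30)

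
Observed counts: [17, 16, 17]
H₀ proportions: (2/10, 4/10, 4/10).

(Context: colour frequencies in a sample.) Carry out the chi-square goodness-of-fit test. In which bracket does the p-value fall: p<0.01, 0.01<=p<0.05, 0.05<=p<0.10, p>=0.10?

p-value bracket: 0.01<=p<0.05

n = 50; E_i = n·p_i = [10.00, 20.00, 20.00]
χ² = (17−10.00)²/10.00 + (16−20.00)²/20.00 + (17−20.00)²/20.00 = 6.1500
df = 2
p-value (upper-tail) = 0.04619
→ bracket: 0.01<=p<0.05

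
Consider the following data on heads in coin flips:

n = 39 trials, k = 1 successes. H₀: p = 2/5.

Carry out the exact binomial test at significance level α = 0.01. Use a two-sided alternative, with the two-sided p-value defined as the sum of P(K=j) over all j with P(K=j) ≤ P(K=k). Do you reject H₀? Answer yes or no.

reject H₀: yes

Exact binomial: n=39, k=1, p₀=2/5=0.4000
P(X=j) = C(n,j)·p₀^j·(1−p₀)^(n−j); p = Σ P(X=j) over j with P(X=j) ≤ P(X=1)
p-value (two-sided) = 0.00000
At α=0.01: p < α → reject H₀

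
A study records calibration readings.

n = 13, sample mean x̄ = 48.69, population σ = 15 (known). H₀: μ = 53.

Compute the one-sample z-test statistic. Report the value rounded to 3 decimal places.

SE = σ/√n = 15/√13 = 4.1603
z = (x̄−μ₀)/SE = (48.69−53)/4.1603 = -1.0360

test statistic = -1.036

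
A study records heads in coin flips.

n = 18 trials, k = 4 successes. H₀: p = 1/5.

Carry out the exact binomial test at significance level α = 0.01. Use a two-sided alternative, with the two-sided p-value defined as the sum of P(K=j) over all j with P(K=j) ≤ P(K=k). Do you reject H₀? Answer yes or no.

reject H₀: no

Exact binomial: n=18, k=4, p₀=1/5=0.2000
P(X=j) = C(n,j)·p₀^j·(1−p₀)^(n−j); p = Σ P(X=j) over j with P(X=j) ≤ P(X=4)
p-value (two-sided) = 0.77032
At α=0.01: p ≥ α → fail to reject H₀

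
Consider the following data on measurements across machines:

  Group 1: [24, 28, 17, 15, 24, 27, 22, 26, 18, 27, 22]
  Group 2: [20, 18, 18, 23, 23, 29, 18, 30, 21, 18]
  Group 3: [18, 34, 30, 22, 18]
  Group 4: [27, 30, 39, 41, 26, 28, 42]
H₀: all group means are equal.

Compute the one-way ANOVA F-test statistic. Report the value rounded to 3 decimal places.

Group means [22.73, 21.80, 24.40, 33.29], grand mean 24.939
SSB = Σnᵢ(x̄ᵢ−x̄)² = 641.468; SSW = ΣΣ(x−x̄ᵢ)² = 888.410
MSB = 641.468/3 = 213.8228; MSW = 888.410/29 = 30.6348
F = MSB/MSW = 6.9797
df = (3, 29)

test statistic = 6.980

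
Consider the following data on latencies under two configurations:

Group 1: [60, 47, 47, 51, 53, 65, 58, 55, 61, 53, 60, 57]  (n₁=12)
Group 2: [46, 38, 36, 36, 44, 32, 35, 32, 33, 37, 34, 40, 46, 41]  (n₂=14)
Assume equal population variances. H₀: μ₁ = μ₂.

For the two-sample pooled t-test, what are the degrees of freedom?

df = n₁ + n₂ − 2 = 12 + 14 − 2 = 24

degrees of freedom = 24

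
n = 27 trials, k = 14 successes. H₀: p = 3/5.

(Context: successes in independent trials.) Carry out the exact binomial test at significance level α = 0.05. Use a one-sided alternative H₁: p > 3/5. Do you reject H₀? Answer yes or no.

Exact binomial: n=27, k=14, p₀=3/5=0.6000
P(X≥14) from Σ C(n,i)·p₀^i·(1−p₀)^(n−i)
p-value (one-sided, H₁ greater) = 0.85535
At α=0.05: p ≥ α → fail to reject H₀

reject H₀: no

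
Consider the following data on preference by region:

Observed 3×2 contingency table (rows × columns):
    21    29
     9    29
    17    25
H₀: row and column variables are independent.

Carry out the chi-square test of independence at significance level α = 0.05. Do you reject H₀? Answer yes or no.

Row totals [50, 38, 42], col totals [47, 83], n=130
χ² = (21−18.08)²/18.08 + (29−31.92)²/31.92 + (9−13.74)²/13.74 + (29−24.26)²/24.26 + (17−15.18)²/15.18 + (25−26.82)²/26.82 = 3.6400
df = 2
p-value (upper-tail) = 0.16202
At α=0.05: p ≥ α → fail to reject H₀

reject H₀: no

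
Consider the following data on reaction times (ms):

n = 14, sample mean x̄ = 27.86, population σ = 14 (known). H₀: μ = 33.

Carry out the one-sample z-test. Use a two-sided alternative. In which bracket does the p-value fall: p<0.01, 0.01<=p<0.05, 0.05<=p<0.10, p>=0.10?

SE = σ/√n = 14/√14 = 3.7417
z = (x̄−μ₀)/SE = (27.86−33)/3.7417 = -1.3737
p-value (two-sided) = 0.16953
→ bracket: p>=0.10

p-value bracket: p>=0.10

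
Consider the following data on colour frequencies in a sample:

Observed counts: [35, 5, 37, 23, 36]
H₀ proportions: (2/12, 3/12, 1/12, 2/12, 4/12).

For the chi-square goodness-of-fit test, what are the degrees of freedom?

degrees of freedom = 4

df = k − 1 = 5 − 1 = 4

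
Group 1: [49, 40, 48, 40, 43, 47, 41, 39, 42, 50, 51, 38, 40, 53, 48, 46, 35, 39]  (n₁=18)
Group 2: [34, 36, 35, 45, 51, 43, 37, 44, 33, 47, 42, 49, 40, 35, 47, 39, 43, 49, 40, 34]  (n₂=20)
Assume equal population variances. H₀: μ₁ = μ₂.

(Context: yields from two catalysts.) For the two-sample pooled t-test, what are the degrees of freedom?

df = n₁ + n₂ − 2 = 18 + 20 − 2 = 36

degrees of freedom = 36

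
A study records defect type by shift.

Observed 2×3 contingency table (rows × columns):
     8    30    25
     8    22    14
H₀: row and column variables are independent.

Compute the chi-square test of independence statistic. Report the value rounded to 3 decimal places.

Row totals [63, 44], col totals [16, 52, 39], n=107
χ² = (8−9.42)²/9.42 + (30−30.62)²/30.62 + (25−22.96)²/22.96 + (8−6.58)²/6.58 + (22−21.38)²/21.38 + (14−16.04)²/16.04 = 0.9907
df = 2

test statistic = 0.991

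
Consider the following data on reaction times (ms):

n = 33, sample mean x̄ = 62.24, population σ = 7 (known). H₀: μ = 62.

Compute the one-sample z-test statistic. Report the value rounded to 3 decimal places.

test statistic = 0.197

SE = σ/√n = 7/√33 = 1.2185
z = (x̄−μ₀)/SE = (62.24−62)/1.2185 = 0.1970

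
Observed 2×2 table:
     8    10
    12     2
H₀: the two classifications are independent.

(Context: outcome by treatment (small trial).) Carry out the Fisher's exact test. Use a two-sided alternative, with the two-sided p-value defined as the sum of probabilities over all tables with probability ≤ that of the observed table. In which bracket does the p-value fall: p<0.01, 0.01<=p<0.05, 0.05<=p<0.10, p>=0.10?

Margins: r₁=18, r₂=14, c₁=20, c₂=12, n=32
p_obs = C(18,8)·C(14,12)/C(32,20); sum pmf over tables with pmf ≤ p_obs
p-value (two-sided) = 0.02763
→ bracket: 0.01<=p<0.05

p-value bracket: 0.01<=p<0.05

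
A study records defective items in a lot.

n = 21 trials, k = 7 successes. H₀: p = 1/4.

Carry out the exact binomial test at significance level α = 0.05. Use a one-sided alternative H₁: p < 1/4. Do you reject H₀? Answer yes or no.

reject H₀: no

Exact binomial: n=21, k=7, p₀=1/4=0.2500
P(X≤7) from Σ C(n,i)·p₀^i·(1−p₀)^(n−i)
p-value (one-sided, H₁ less) = 0.87009
At α=0.05: p ≥ α → fail to reject H₀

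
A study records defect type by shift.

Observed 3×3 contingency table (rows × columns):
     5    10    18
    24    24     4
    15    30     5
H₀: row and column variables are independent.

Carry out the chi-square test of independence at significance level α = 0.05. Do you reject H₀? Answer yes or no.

Row totals [33, 52, 50], col totals [44, 64, 27], n=135
χ² = (5−10.76)²/10.76 + (10−15.64)²/15.64 + (18−6.60)²/6.60 + (24−16.95)²/16.95 + (24−24.65)²/24.65 + (4−10.40)²/10.40 + (15−16.30)²/16.30 + (30−23.70)²/23.70 + (5−10.00)²/10.00 = 35.9728
df = 4
p-value (upper-tail) = 0.00000
At α=0.05: p < α → reject H₀

reject H₀: yes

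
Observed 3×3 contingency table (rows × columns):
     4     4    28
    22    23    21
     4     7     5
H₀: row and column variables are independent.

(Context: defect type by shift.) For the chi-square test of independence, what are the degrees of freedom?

degrees of freedom = 4

df = (r−1)(c−1) = (3−1)·(3−1) = 4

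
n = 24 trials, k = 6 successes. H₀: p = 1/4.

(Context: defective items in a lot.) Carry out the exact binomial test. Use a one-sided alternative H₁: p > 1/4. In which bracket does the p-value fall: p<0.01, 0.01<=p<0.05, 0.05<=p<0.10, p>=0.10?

Exact binomial: n=24, k=6, p₀=1/4=0.2500
P(X≥6) from Σ C(n,i)·p₀^i·(1−p₀)^(n−i)
p-value (one-sided, H₁ greater) = 0.57784
→ bracket: p>=0.10

p-value bracket: p>=0.10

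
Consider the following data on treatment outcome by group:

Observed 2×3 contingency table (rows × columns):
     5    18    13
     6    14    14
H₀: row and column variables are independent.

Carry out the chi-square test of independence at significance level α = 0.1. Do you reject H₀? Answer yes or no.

reject H₀: no

Row totals [36, 34], col totals [11, 32, 27], n=70
χ² = (5−5.66)²/5.66 + (18−16.46)²/16.46 + (13−13.89)²/13.89 + (6−5.34)²/5.34 + (14−15.54)²/15.54 + (14−13.11)²/13.11 = 0.5713
df = 2
p-value (upper-tail) = 0.75154
At α=0.1: p ≥ α → fail to reject H₀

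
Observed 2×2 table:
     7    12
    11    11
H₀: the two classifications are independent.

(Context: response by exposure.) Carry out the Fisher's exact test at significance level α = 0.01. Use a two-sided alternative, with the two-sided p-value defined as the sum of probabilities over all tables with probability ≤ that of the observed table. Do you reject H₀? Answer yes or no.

Margins: r₁=19, r₂=22, c₁=18, c₂=23, n=41
p_obs = C(19,7)·C(22,11)/C(41,18); sum pmf over tables with pmf ≤ p_obs
p-value (two-sided) = 0.53083
At α=0.01: p ≥ α → fail to reject H₀

reject H₀: no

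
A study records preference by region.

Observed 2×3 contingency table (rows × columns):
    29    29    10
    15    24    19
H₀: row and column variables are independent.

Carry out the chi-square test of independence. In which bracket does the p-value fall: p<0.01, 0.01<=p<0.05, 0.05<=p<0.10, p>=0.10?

Row totals [68, 58], col totals [44, 53, 29], n=126
χ² = (29−23.75)²/23.75 + (29−28.60)²/28.60 + (10−15.65)²/15.65 + (15−20.25)²/20.25 + (24−24.40)²/24.40 + (19−13.35)²/13.35 = 6.9696
df = 2
p-value (upper-tail) = 0.03066
→ bracket: 0.01<=p<0.05

p-value bracket: 0.01<=p<0.05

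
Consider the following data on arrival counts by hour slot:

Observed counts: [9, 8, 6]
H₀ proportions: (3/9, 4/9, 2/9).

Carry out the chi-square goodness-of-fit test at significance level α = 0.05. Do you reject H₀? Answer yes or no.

n = 23; E_i = n·p_i = [7.67, 10.22, 5.11]
χ² = (9−7.67)²/7.67 + (8−10.22)²/10.22 + (6−5.11)²/5.11 = 0.8696
df = 2
p-value (upper-tail) = 0.64741
At α=0.05: p ≥ α → fail to reject H₀

reject H₀: no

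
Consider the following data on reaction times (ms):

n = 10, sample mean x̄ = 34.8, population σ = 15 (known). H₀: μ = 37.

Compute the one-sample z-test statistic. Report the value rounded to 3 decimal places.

SE = σ/√n = 15/√10 = 4.7434
z = (x̄−μ₀)/SE = (34.8−37)/4.7434 = -0.4638

test statistic = -0.464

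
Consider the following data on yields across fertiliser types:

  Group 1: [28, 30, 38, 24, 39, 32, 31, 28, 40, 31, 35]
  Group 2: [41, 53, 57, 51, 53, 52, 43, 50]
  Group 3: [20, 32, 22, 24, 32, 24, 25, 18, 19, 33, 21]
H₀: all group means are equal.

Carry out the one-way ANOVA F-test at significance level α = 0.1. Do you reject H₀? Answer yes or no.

reject H₀: yes

Group means [32.36, 50.00, 24.55], grand mean 34.200
SSB = Σnᵢ(x̄ᵢ−x̄)² = 3059.527; SSW = ΣΣ(x−x̄ᵢ)² = 757.273
MSB = 3059.527/2 = 1529.7636; MSW = 757.273/27 = 28.0471
F = MSB/MSW = 54.5426
df = (2, 27)
p-value (upper-tail) = 0.00000
At α=0.1: p < α → reject H₀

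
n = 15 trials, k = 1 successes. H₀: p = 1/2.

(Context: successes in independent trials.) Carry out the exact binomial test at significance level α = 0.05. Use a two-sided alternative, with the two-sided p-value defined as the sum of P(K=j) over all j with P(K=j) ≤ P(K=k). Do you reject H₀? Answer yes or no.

Exact binomial: n=15, k=1, p₀=1/2=0.5000
P(X=j) = C(n,j)·p₀^j·(1−p₀)^(n−j); p = Σ P(X=j) over j with P(X=j) ≤ P(X=1)
p-value (two-sided) = 0.00098
At α=0.05: p < α → reject H₀

reject H₀: yes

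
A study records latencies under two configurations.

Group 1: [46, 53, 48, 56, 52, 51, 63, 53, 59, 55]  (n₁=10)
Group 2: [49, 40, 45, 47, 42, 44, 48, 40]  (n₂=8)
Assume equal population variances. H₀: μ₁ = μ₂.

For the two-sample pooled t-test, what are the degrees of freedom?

degrees of freedom = 16

df = n₁ + n₂ − 2 = 10 + 8 − 2 = 16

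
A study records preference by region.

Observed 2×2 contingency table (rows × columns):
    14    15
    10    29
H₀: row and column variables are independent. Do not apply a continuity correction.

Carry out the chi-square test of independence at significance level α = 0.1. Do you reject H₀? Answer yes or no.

reject H₀: yes

Row totals [29, 39], col totals [24, 44], n=68
χ² = (14−10.24)²/10.24 + (15−18.76)²/18.76 + (10−13.76)²/13.76 + (29−25.24)²/25.24 = 3.7313
df = 1
p-value (upper-tail) = 0.05340
At α=0.1: p < α → reject H₀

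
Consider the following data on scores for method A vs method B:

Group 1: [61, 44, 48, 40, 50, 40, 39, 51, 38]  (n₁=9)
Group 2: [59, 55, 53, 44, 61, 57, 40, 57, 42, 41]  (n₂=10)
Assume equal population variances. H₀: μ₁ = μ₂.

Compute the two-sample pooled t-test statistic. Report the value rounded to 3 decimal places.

test statistic = -1.439

x̄₁=45.667, s₁=7.566, n₁=9
x̄₂=50.900, s₂=8.212, n₂=10
s_p² = [8·7.566² + 9·8.212²]/17 = 62.6412
SE = √(s_p²·(1/9+1/10)) = 3.6365
t = (45.667−50.900)/3.6365 = -1.4391
df = 17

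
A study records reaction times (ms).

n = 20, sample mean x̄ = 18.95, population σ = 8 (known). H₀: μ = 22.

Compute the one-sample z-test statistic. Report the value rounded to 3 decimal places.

SE = σ/√n = 8/√20 = 1.7889
z = (x̄−μ₀)/SE = (18.95−22)/1.7889 = -1.7050

test statistic = -1.705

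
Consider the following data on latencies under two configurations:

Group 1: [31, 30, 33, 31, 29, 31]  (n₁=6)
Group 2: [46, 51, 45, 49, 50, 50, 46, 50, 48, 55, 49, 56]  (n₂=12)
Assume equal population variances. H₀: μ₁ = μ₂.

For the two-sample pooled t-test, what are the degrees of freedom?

df = n₁ + n₂ − 2 = 6 + 12 − 2 = 16

degrees of freedom = 16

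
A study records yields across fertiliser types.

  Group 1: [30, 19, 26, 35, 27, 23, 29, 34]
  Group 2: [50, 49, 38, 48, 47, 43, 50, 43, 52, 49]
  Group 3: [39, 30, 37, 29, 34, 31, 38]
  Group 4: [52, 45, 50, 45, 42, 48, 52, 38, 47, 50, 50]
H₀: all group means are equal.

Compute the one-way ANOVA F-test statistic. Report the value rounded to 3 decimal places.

test statistic = 40.066

Group means [27.88, 46.90, 34.00, 47.18], grand mean 40.250
SSB = Σnᵢ(x̄ᵢ−x̄)² = 2469.339; SSW = ΣΣ(x−x̄ᵢ)² = 657.411
MSB = 2469.339/3 = 823.1129; MSW = 657.411/32 = 20.5441
F = MSB/MSW = 40.0656
df = (3, 32)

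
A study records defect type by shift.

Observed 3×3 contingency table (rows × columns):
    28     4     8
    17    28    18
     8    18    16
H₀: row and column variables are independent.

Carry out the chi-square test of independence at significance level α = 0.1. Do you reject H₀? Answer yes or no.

reject H₀: yes

Row totals [40, 63, 42], col totals [53, 50, 42], n=145
χ² = (28−14.62)²/14.62 + (4−13.79)²/13.79 + (8−11.59)²/11.59 + (17−23.03)²/23.03 + (28−21.72)²/21.72 + (18−18.25)²/18.25 + (8−15.35)²/15.35 + (18−14.48)²/14.48 + (16−12.17)²/12.17 = 29.2840
df = 4
p-value (upper-tail) = 0.00001
At α=0.1: p < α → reject H₀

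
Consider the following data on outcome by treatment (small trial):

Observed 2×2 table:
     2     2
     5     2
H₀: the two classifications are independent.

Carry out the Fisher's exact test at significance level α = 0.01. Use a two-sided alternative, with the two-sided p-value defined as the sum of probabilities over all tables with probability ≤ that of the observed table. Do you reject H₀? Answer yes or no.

reject H₀: no

Margins: r₁=4, r₂=7, c₁=7, c₂=4, n=11
p_obs = C(4,2)·C(7,5)/C(11,7); sum pmf over tables with pmf ≤ p_obs
p-value (two-sided) = 0.57576
At α=0.01: p ≥ α → fail to reject H₀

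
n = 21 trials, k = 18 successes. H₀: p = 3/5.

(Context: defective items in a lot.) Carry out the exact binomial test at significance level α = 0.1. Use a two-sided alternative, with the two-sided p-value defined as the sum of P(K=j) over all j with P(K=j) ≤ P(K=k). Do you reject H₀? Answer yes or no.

reject H₀: yes

Exact binomial: n=21, k=18, p₀=3/5=0.6000
P(X=j) = C(n,j)·p₀^j·(1−p₀)^(n−j); p = Σ P(X=j) over j with P(X=j) ≤ P(X=18)
p-value (two-sided) = 0.01457
At α=0.1: p < α → reject H₀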